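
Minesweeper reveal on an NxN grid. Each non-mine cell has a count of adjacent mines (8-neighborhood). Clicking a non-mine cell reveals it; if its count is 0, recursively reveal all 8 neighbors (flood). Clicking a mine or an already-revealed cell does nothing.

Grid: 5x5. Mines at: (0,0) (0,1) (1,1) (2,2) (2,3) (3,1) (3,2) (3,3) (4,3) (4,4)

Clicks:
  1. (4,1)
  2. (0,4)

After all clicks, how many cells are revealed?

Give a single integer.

Click 1 (4,1) count=2: revealed 1 new [(4,1)] -> total=1
Click 2 (0,4) count=0: revealed 6 new [(0,2) (0,3) (0,4) (1,2) (1,3) (1,4)] -> total=7

Answer: 7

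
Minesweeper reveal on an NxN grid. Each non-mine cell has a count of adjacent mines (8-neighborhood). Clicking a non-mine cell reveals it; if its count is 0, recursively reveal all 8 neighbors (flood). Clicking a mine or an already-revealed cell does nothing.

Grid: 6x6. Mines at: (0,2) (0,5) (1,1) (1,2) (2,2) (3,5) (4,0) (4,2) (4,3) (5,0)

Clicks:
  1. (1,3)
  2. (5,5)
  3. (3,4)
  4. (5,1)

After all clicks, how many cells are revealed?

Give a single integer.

Click 1 (1,3) count=3: revealed 1 new [(1,3)] -> total=1
Click 2 (5,5) count=0: revealed 4 new [(4,4) (4,5) (5,4) (5,5)] -> total=5
Click 3 (3,4) count=2: revealed 1 new [(3,4)] -> total=6
Click 4 (5,1) count=3: revealed 1 new [(5,1)] -> total=7

Answer: 7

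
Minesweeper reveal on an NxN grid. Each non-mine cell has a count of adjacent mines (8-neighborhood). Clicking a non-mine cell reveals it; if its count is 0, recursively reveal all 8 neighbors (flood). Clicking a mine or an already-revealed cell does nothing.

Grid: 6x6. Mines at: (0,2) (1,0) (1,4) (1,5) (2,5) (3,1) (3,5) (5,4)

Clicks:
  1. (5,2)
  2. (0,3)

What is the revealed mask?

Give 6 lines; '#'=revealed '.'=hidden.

Click 1 (5,2) count=0: revealed 8 new [(4,0) (4,1) (4,2) (4,3) (5,0) (5,1) (5,2) (5,3)] -> total=8
Click 2 (0,3) count=2: revealed 1 new [(0,3)] -> total=9

Answer: ...#..
......
......
......
####..
####..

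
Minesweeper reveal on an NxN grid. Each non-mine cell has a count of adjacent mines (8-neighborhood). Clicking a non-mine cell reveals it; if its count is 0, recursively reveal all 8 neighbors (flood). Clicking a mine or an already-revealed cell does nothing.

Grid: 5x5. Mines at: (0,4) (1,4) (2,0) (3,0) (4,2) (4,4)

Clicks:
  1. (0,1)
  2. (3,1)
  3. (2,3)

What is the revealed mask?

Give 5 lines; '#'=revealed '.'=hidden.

Answer: ####.
####.
.###.
.###.
.....

Derivation:
Click 1 (0,1) count=0: revealed 14 new [(0,0) (0,1) (0,2) (0,3) (1,0) (1,1) (1,2) (1,3) (2,1) (2,2) (2,3) (3,1) (3,2) (3,3)] -> total=14
Click 2 (3,1) count=3: revealed 0 new [(none)] -> total=14
Click 3 (2,3) count=1: revealed 0 new [(none)] -> total=14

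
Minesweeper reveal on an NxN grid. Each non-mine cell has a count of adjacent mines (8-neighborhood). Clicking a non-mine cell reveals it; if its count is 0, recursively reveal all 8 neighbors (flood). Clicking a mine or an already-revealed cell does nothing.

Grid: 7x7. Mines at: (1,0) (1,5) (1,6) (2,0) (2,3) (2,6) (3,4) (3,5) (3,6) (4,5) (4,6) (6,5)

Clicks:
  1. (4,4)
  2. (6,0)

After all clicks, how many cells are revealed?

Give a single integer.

Click 1 (4,4) count=3: revealed 1 new [(4,4)] -> total=1
Click 2 (6,0) count=0: revealed 18 new [(3,0) (3,1) (3,2) (3,3) (4,0) (4,1) (4,2) (4,3) (5,0) (5,1) (5,2) (5,3) (5,4) (6,0) (6,1) (6,2) (6,3) (6,4)] -> total=19

Answer: 19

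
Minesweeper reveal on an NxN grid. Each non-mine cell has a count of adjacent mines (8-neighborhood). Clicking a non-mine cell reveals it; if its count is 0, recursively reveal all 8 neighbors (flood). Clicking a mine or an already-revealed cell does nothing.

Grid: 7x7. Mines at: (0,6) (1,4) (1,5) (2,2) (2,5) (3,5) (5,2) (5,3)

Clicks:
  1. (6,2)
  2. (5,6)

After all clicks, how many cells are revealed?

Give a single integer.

Answer: 10

Derivation:
Click 1 (6,2) count=2: revealed 1 new [(6,2)] -> total=1
Click 2 (5,6) count=0: revealed 9 new [(4,4) (4,5) (4,6) (5,4) (5,5) (5,6) (6,4) (6,5) (6,6)] -> total=10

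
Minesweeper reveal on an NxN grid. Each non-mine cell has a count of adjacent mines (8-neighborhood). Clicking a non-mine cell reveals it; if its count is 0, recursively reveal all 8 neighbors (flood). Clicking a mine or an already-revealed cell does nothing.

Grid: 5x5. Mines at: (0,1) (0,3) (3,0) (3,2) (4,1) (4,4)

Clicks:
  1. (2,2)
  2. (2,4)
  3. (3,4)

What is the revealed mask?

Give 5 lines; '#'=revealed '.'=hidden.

Answer: .....
...##
..###
...##
.....

Derivation:
Click 1 (2,2) count=1: revealed 1 new [(2,2)] -> total=1
Click 2 (2,4) count=0: revealed 6 new [(1,3) (1,4) (2,3) (2,4) (3,3) (3,4)] -> total=7
Click 3 (3,4) count=1: revealed 0 new [(none)] -> total=7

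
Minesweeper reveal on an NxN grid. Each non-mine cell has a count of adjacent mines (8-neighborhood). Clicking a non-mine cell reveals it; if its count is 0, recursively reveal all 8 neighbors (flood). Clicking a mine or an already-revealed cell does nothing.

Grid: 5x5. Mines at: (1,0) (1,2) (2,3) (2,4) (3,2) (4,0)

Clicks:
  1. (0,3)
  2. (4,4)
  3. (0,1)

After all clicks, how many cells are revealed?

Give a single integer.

Click 1 (0,3) count=1: revealed 1 new [(0,3)] -> total=1
Click 2 (4,4) count=0: revealed 4 new [(3,3) (3,4) (4,3) (4,4)] -> total=5
Click 3 (0,1) count=2: revealed 1 new [(0,1)] -> total=6

Answer: 6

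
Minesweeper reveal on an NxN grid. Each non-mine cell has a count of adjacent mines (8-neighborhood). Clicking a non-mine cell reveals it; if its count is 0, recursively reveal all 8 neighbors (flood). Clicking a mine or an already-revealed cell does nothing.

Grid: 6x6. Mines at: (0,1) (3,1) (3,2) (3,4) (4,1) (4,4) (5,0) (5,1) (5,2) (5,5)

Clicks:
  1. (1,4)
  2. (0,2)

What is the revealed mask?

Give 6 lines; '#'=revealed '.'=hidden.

Click 1 (1,4) count=0: revealed 12 new [(0,2) (0,3) (0,4) (0,5) (1,2) (1,3) (1,4) (1,5) (2,2) (2,3) (2,4) (2,5)] -> total=12
Click 2 (0,2) count=1: revealed 0 new [(none)] -> total=12

Answer: ..####
..####
..####
......
......
......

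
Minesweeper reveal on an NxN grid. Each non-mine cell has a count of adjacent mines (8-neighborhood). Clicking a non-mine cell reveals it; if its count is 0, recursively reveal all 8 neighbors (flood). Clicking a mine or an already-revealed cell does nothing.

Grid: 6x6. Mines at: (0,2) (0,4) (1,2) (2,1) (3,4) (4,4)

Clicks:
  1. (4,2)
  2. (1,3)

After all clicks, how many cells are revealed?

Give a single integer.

Click 1 (4,2) count=0: revealed 12 new [(3,0) (3,1) (3,2) (3,3) (4,0) (4,1) (4,2) (4,3) (5,0) (5,1) (5,2) (5,3)] -> total=12
Click 2 (1,3) count=3: revealed 1 new [(1,3)] -> total=13

Answer: 13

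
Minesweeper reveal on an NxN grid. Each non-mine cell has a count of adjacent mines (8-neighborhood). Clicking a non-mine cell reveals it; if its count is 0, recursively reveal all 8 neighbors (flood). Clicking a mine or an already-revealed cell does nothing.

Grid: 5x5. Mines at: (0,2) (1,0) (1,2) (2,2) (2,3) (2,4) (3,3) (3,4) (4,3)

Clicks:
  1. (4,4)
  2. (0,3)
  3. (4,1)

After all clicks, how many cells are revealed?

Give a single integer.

Click 1 (4,4) count=3: revealed 1 new [(4,4)] -> total=1
Click 2 (0,3) count=2: revealed 1 new [(0,3)] -> total=2
Click 3 (4,1) count=0: revealed 8 new [(2,0) (2,1) (3,0) (3,1) (3,2) (4,0) (4,1) (4,2)] -> total=10

Answer: 10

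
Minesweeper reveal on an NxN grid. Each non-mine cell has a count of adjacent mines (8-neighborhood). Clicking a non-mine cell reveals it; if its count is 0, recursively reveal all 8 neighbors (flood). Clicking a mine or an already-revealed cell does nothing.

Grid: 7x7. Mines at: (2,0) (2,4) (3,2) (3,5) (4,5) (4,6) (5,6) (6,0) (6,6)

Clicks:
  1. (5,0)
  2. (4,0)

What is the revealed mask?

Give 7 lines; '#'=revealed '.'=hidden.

Answer: .......
.......
.......
##.....
##.....
##.....
.......

Derivation:
Click 1 (5,0) count=1: revealed 1 new [(5,0)] -> total=1
Click 2 (4,0) count=0: revealed 5 new [(3,0) (3,1) (4,0) (4,1) (5,1)] -> total=6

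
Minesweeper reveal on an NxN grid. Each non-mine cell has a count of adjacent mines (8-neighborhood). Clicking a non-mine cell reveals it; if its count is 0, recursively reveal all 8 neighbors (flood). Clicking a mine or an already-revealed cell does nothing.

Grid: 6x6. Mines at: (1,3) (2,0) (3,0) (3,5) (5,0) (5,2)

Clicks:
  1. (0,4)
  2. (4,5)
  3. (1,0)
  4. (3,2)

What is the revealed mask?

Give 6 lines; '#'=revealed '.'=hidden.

Answer: ....#.
#.....
.####.
.####.
.#####
......

Derivation:
Click 1 (0,4) count=1: revealed 1 new [(0,4)] -> total=1
Click 2 (4,5) count=1: revealed 1 new [(4,5)] -> total=2
Click 3 (1,0) count=1: revealed 1 new [(1,0)] -> total=3
Click 4 (3,2) count=0: revealed 12 new [(2,1) (2,2) (2,3) (2,4) (3,1) (3,2) (3,3) (3,4) (4,1) (4,2) (4,3) (4,4)] -> total=15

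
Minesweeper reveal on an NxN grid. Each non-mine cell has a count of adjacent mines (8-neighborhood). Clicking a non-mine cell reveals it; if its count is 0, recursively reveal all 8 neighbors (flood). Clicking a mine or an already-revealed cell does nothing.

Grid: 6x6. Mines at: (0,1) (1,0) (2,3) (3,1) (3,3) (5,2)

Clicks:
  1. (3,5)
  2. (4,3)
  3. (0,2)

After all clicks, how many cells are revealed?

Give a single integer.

Click 1 (3,5) count=0: revealed 18 new [(0,2) (0,3) (0,4) (0,5) (1,2) (1,3) (1,4) (1,5) (2,4) (2,5) (3,4) (3,5) (4,3) (4,4) (4,5) (5,3) (5,4) (5,5)] -> total=18
Click 2 (4,3) count=2: revealed 0 new [(none)] -> total=18
Click 3 (0,2) count=1: revealed 0 new [(none)] -> total=18

Answer: 18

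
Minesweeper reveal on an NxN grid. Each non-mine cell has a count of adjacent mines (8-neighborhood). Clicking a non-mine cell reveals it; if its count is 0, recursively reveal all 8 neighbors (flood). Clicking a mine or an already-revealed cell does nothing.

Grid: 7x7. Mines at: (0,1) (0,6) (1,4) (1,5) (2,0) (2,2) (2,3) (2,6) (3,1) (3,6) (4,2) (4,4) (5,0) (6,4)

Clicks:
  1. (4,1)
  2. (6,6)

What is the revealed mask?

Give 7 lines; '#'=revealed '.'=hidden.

Answer: .......
.......
.......
.......
.#...##
.....##
.....##

Derivation:
Click 1 (4,1) count=3: revealed 1 new [(4,1)] -> total=1
Click 2 (6,6) count=0: revealed 6 new [(4,5) (4,6) (5,5) (5,6) (6,5) (6,6)] -> total=7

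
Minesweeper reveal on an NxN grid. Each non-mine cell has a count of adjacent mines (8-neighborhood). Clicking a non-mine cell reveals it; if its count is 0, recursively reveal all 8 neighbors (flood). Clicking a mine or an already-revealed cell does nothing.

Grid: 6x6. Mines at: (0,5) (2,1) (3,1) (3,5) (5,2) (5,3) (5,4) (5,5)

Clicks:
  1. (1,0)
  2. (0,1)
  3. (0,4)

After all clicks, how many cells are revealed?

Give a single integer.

Answer: 19

Derivation:
Click 1 (1,0) count=1: revealed 1 new [(1,0)] -> total=1
Click 2 (0,1) count=0: revealed 18 new [(0,0) (0,1) (0,2) (0,3) (0,4) (1,1) (1,2) (1,3) (1,4) (2,2) (2,3) (2,4) (3,2) (3,3) (3,4) (4,2) (4,3) (4,4)] -> total=19
Click 3 (0,4) count=1: revealed 0 new [(none)] -> total=19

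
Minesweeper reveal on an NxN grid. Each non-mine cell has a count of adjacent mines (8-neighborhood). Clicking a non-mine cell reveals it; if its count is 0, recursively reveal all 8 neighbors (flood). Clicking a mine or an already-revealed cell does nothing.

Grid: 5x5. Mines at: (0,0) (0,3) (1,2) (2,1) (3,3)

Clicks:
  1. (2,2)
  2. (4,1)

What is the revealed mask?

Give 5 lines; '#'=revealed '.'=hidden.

Answer: .....
.....
..#..
###..
###..

Derivation:
Click 1 (2,2) count=3: revealed 1 new [(2,2)] -> total=1
Click 2 (4,1) count=0: revealed 6 new [(3,0) (3,1) (3,2) (4,0) (4,1) (4,2)] -> total=7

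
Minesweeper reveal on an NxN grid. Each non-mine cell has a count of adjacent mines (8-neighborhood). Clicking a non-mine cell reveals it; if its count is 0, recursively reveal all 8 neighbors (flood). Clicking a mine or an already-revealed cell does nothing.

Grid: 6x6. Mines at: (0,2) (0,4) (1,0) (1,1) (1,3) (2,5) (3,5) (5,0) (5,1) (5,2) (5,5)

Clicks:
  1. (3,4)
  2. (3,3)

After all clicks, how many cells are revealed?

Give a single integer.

Answer: 15

Derivation:
Click 1 (3,4) count=2: revealed 1 new [(3,4)] -> total=1
Click 2 (3,3) count=0: revealed 14 new [(2,0) (2,1) (2,2) (2,3) (2,4) (3,0) (3,1) (3,2) (3,3) (4,0) (4,1) (4,2) (4,3) (4,4)] -> total=15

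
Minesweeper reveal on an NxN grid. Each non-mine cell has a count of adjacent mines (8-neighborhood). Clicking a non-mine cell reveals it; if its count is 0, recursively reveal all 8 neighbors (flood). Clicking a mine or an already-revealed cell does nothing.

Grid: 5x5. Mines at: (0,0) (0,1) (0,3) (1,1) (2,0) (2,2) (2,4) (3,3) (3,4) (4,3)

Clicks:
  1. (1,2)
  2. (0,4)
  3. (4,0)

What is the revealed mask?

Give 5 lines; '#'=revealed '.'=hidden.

Answer: ....#
..#..
.....
###..
###..

Derivation:
Click 1 (1,2) count=4: revealed 1 new [(1,2)] -> total=1
Click 2 (0,4) count=1: revealed 1 new [(0,4)] -> total=2
Click 3 (4,0) count=0: revealed 6 new [(3,0) (3,1) (3,2) (4,0) (4,1) (4,2)] -> total=8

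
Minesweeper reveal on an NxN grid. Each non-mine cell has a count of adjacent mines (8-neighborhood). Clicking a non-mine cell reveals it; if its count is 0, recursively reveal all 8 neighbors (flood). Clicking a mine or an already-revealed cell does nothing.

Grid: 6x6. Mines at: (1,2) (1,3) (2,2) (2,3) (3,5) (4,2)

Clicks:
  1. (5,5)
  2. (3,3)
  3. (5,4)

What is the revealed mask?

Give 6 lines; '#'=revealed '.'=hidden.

Answer: ......
......
......
...#..
...###
...###

Derivation:
Click 1 (5,5) count=0: revealed 6 new [(4,3) (4,4) (4,5) (5,3) (5,4) (5,5)] -> total=6
Click 2 (3,3) count=3: revealed 1 new [(3,3)] -> total=7
Click 3 (5,4) count=0: revealed 0 new [(none)] -> total=7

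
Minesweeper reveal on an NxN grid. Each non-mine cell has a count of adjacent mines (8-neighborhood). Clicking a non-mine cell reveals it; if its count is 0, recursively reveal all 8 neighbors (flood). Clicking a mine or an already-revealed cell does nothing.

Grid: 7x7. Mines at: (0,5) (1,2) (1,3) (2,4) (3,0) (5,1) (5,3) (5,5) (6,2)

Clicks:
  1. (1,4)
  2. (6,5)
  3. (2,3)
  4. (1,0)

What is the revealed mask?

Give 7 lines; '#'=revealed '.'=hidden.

Click 1 (1,4) count=3: revealed 1 new [(1,4)] -> total=1
Click 2 (6,5) count=1: revealed 1 new [(6,5)] -> total=2
Click 3 (2,3) count=3: revealed 1 new [(2,3)] -> total=3
Click 4 (1,0) count=0: revealed 6 new [(0,0) (0,1) (1,0) (1,1) (2,0) (2,1)] -> total=9

Answer: ##.....
##..#..
##.#...
.......
.......
.......
.....#.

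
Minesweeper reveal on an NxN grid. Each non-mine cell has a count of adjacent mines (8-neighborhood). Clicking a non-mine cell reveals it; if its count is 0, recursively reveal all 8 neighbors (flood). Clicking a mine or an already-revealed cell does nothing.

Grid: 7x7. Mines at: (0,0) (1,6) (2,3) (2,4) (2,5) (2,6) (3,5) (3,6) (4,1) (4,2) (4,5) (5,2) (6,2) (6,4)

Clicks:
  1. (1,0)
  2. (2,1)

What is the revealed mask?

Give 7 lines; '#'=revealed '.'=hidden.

Answer: .......
###....
###....
###....
.......
.......
.......

Derivation:
Click 1 (1,0) count=1: revealed 1 new [(1,0)] -> total=1
Click 2 (2,1) count=0: revealed 8 new [(1,1) (1,2) (2,0) (2,1) (2,2) (3,0) (3,1) (3,2)] -> total=9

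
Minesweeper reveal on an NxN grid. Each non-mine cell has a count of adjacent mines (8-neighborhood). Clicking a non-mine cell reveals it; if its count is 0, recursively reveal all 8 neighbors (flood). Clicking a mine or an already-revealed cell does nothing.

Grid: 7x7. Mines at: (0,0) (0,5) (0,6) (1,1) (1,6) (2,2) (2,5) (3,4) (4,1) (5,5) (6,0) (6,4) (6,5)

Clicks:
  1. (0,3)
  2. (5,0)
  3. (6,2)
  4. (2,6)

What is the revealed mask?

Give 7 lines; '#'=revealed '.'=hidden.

Click 1 (0,3) count=0: revealed 6 new [(0,2) (0,3) (0,4) (1,2) (1,3) (1,4)] -> total=6
Click 2 (5,0) count=2: revealed 1 new [(5,0)] -> total=7
Click 3 (6,2) count=0: revealed 6 new [(5,1) (5,2) (5,3) (6,1) (6,2) (6,3)] -> total=13
Click 4 (2,6) count=2: revealed 1 new [(2,6)] -> total=14

Answer: ..###..
..###..
......#
.......
.......
####...
.###...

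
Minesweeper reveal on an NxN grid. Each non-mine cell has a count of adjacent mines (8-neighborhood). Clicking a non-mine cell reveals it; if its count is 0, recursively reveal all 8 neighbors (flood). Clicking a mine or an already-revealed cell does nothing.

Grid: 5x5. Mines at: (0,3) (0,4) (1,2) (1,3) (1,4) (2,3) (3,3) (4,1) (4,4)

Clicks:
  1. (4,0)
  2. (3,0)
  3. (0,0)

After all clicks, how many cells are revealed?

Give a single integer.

Click 1 (4,0) count=1: revealed 1 new [(4,0)] -> total=1
Click 2 (3,0) count=1: revealed 1 new [(3,0)] -> total=2
Click 3 (0,0) count=0: revealed 7 new [(0,0) (0,1) (1,0) (1,1) (2,0) (2,1) (3,1)] -> total=9

Answer: 9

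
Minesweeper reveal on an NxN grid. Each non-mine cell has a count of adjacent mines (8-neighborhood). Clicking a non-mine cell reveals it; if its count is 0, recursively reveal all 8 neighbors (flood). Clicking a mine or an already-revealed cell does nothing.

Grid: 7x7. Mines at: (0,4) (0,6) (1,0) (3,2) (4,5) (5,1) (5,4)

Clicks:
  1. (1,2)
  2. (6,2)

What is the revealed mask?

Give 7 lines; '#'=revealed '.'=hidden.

Click 1 (1,2) count=0: revealed 9 new [(0,1) (0,2) (0,3) (1,1) (1,2) (1,3) (2,1) (2,2) (2,3)] -> total=9
Click 2 (6,2) count=1: revealed 1 new [(6,2)] -> total=10

Answer: .###...
.###...
.###...
.......
.......
.......
..#....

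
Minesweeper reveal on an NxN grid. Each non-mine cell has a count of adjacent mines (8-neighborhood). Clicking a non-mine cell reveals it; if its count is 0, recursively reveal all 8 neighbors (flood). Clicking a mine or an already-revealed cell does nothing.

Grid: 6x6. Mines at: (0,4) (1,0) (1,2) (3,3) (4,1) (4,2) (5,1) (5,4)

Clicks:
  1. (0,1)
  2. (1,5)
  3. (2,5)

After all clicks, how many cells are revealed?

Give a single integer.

Answer: 9

Derivation:
Click 1 (0,1) count=2: revealed 1 new [(0,1)] -> total=1
Click 2 (1,5) count=1: revealed 1 new [(1,5)] -> total=2
Click 3 (2,5) count=0: revealed 7 new [(1,4) (2,4) (2,5) (3,4) (3,5) (4,4) (4,5)] -> total=9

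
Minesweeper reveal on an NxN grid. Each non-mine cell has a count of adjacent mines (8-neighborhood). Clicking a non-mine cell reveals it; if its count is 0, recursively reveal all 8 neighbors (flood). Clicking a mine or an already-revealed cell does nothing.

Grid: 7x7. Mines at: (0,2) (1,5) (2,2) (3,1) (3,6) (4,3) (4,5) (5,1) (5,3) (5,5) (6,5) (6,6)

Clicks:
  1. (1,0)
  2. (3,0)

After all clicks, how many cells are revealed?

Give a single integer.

Answer: 7

Derivation:
Click 1 (1,0) count=0: revealed 6 new [(0,0) (0,1) (1,0) (1,1) (2,0) (2,1)] -> total=6
Click 2 (3,0) count=1: revealed 1 new [(3,0)] -> total=7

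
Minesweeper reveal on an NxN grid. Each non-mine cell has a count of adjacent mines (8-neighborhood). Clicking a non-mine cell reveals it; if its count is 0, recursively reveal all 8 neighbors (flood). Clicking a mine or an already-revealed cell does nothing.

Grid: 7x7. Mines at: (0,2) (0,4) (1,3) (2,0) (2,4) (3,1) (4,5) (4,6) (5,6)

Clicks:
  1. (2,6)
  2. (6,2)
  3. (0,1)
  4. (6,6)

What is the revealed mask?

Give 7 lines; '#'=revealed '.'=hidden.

Click 1 (2,6) count=0: revealed 8 new [(0,5) (0,6) (1,5) (1,6) (2,5) (2,6) (3,5) (3,6)] -> total=8
Click 2 (6,2) count=0: revealed 20 new [(3,2) (3,3) (3,4) (4,0) (4,1) (4,2) (4,3) (4,4) (5,0) (5,1) (5,2) (5,3) (5,4) (5,5) (6,0) (6,1) (6,2) (6,3) (6,4) (6,5)] -> total=28
Click 3 (0,1) count=1: revealed 1 new [(0,1)] -> total=29
Click 4 (6,6) count=1: revealed 1 new [(6,6)] -> total=30

Answer: .#...##
.....##
.....##
..#####
#####..
######.
#######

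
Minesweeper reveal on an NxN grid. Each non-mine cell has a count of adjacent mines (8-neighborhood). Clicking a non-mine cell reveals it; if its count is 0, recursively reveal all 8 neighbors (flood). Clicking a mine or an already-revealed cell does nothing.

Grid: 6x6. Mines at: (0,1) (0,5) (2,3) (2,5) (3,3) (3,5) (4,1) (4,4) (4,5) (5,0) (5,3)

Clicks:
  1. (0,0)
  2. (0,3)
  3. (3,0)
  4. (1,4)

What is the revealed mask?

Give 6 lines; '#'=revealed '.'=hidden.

Click 1 (0,0) count=1: revealed 1 new [(0,0)] -> total=1
Click 2 (0,3) count=0: revealed 6 new [(0,2) (0,3) (0,4) (1,2) (1,3) (1,4)] -> total=7
Click 3 (3,0) count=1: revealed 1 new [(3,0)] -> total=8
Click 4 (1,4) count=3: revealed 0 new [(none)] -> total=8

Answer: #.###.
..###.
......
#.....
......
......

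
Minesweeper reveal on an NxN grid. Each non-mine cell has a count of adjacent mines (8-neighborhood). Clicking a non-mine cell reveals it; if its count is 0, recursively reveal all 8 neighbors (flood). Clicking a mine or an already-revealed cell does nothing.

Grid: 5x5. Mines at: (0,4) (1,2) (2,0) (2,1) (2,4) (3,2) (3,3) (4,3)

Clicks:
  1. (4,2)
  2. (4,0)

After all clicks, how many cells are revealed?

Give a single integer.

Answer: 5

Derivation:
Click 1 (4,2) count=3: revealed 1 new [(4,2)] -> total=1
Click 2 (4,0) count=0: revealed 4 new [(3,0) (3,1) (4,0) (4,1)] -> total=5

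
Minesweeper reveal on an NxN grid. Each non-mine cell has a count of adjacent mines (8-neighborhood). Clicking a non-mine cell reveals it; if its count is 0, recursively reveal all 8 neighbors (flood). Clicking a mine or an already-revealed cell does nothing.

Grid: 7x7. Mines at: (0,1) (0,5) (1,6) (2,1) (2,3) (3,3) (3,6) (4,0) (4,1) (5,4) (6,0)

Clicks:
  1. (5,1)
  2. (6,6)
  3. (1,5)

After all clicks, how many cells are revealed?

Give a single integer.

Click 1 (5,1) count=3: revealed 1 new [(5,1)] -> total=1
Click 2 (6,6) count=0: revealed 6 new [(4,5) (4,6) (5,5) (5,6) (6,5) (6,6)] -> total=7
Click 3 (1,5) count=2: revealed 1 new [(1,5)] -> total=8

Answer: 8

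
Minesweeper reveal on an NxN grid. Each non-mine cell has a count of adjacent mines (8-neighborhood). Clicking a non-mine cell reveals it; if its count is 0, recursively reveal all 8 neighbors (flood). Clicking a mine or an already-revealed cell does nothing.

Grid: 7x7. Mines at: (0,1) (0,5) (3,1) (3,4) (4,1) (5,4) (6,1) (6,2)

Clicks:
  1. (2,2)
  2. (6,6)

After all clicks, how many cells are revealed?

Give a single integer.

Answer: 13

Derivation:
Click 1 (2,2) count=1: revealed 1 new [(2,2)] -> total=1
Click 2 (6,6) count=0: revealed 12 new [(1,5) (1,6) (2,5) (2,6) (3,5) (3,6) (4,5) (4,6) (5,5) (5,6) (6,5) (6,6)] -> total=13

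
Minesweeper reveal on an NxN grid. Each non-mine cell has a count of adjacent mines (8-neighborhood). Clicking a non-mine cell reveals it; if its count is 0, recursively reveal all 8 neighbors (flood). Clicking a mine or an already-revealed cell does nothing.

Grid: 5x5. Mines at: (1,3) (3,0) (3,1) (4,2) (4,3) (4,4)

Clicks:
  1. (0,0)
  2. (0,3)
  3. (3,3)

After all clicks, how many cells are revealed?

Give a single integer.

Click 1 (0,0) count=0: revealed 9 new [(0,0) (0,1) (0,2) (1,0) (1,1) (1,2) (2,0) (2,1) (2,2)] -> total=9
Click 2 (0,3) count=1: revealed 1 new [(0,3)] -> total=10
Click 3 (3,3) count=3: revealed 1 new [(3,3)] -> total=11

Answer: 11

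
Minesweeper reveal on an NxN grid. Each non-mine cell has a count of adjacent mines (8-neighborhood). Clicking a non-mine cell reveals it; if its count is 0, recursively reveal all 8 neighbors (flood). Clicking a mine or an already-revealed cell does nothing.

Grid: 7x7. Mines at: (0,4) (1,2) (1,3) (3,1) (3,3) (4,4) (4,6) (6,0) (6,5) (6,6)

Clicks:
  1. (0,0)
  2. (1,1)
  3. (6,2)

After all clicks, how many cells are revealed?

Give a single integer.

Answer: 17

Derivation:
Click 1 (0,0) count=0: revealed 6 new [(0,0) (0,1) (1,0) (1,1) (2,0) (2,1)] -> total=6
Click 2 (1,1) count=1: revealed 0 new [(none)] -> total=6
Click 3 (6,2) count=0: revealed 11 new [(4,1) (4,2) (4,3) (5,1) (5,2) (5,3) (5,4) (6,1) (6,2) (6,3) (6,4)] -> total=17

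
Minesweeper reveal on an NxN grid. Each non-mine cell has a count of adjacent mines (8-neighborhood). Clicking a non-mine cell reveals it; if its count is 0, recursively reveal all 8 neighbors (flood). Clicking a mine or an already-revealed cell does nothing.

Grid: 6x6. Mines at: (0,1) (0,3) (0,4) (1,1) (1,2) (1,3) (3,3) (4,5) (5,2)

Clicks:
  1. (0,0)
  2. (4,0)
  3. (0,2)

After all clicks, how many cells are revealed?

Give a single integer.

Answer: 13

Derivation:
Click 1 (0,0) count=2: revealed 1 new [(0,0)] -> total=1
Click 2 (4,0) count=0: revealed 11 new [(2,0) (2,1) (2,2) (3,0) (3,1) (3,2) (4,0) (4,1) (4,2) (5,0) (5,1)] -> total=12
Click 3 (0,2) count=5: revealed 1 new [(0,2)] -> total=13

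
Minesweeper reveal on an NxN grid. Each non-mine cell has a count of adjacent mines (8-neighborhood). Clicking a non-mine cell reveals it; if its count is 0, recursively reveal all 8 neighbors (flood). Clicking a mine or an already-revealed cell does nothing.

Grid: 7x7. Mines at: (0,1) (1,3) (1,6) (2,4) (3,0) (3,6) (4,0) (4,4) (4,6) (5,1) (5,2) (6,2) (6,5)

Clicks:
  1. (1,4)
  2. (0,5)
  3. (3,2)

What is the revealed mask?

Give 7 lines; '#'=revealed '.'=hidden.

Answer: .....#.
....#..
.###...
.###...
.###...
.......
.......

Derivation:
Click 1 (1,4) count=2: revealed 1 new [(1,4)] -> total=1
Click 2 (0,5) count=1: revealed 1 new [(0,5)] -> total=2
Click 3 (3,2) count=0: revealed 9 new [(2,1) (2,2) (2,3) (3,1) (3,2) (3,3) (4,1) (4,2) (4,3)] -> total=11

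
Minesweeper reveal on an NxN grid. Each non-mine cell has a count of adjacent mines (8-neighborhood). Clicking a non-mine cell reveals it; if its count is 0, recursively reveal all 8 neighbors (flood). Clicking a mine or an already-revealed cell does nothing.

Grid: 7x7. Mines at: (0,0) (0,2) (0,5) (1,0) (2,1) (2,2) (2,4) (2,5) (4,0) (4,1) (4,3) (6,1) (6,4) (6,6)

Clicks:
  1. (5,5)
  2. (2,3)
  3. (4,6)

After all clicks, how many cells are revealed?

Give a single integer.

Answer: 10

Derivation:
Click 1 (5,5) count=2: revealed 1 new [(5,5)] -> total=1
Click 2 (2,3) count=2: revealed 1 new [(2,3)] -> total=2
Click 3 (4,6) count=0: revealed 8 new [(3,4) (3,5) (3,6) (4,4) (4,5) (4,6) (5,4) (5,6)] -> total=10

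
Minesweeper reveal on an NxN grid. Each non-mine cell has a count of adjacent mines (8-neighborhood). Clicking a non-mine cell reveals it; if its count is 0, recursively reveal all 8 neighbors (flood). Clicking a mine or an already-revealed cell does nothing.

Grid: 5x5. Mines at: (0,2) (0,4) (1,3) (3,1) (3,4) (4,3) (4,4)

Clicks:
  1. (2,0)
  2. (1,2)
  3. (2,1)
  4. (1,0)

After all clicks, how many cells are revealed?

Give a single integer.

Answer: 7

Derivation:
Click 1 (2,0) count=1: revealed 1 new [(2,0)] -> total=1
Click 2 (1,2) count=2: revealed 1 new [(1,2)] -> total=2
Click 3 (2,1) count=1: revealed 1 new [(2,1)] -> total=3
Click 4 (1,0) count=0: revealed 4 new [(0,0) (0,1) (1,0) (1,1)] -> total=7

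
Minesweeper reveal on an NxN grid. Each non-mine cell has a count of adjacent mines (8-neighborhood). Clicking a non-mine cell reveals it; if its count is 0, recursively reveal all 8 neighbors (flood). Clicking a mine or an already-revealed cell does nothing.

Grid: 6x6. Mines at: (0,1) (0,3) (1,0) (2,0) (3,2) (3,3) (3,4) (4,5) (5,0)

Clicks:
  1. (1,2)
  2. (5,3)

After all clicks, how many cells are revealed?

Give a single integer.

Answer: 9

Derivation:
Click 1 (1,2) count=2: revealed 1 new [(1,2)] -> total=1
Click 2 (5,3) count=0: revealed 8 new [(4,1) (4,2) (4,3) (4,4) (5,1) (5,2) (5,3) (5,4)] -> total=9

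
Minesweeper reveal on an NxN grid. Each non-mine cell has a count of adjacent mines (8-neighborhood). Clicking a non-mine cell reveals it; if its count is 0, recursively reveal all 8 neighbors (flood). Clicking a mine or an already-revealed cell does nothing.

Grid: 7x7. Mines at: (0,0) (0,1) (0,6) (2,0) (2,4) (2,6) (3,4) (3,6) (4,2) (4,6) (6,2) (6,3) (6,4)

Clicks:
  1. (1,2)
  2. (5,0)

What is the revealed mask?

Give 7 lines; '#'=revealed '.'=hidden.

Answer: .......
..#....
.......
##.....
##.....
##.....
##.....

Derivation:
Click 1 (1,2) count=1: revealed 1 new [(1,2)] -> total=1
Click 2 (5,0) count=0: revealed 8 new [(3,0) (3,1) (4,0) (4,1) (5,0) (5,1) (6,0) (6,1)] -> total=9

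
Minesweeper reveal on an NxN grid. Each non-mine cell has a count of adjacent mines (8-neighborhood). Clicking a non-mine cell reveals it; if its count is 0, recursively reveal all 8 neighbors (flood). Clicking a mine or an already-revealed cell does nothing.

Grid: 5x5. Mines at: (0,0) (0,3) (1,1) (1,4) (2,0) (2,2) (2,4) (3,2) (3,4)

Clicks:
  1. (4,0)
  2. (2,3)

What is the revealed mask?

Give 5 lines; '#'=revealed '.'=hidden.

Click 1 (4,0) count=0: revealed 4 new [(3,0) (3,1) (4,0) (4,1)] -> total=4
Click 2 (2,3) count=5: revealed 1 new [(2,3)] -> total=5

Answer: .....
.....
...#.
##...
##...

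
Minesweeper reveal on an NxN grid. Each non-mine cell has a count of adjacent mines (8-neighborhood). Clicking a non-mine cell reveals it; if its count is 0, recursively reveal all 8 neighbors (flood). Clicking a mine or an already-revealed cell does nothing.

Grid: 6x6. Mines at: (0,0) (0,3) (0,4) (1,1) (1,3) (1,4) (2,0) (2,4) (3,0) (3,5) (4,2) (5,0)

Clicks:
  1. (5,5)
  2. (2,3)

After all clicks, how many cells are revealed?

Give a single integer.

Answer: 7

Derivation:
Click 1 (5,5) count=0: revealed 6 new [(4,3) (4,4) (4,5) (5,3) (5,4) (5,5)] -> total=6
Click 2 (2,3) count=3: revealed 1 new [(2,3)] -> total=7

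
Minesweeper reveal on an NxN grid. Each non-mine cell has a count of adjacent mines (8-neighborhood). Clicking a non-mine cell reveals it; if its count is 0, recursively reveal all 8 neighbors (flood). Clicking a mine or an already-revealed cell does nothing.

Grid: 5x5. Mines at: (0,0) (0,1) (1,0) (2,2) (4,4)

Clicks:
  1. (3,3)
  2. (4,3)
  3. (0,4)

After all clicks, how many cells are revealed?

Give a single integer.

Click 1 (3,3) count=2: revealed 1 new [(3,3)] -> total=1
Click 2 (4,3) count=1: revealed 1 new [(4,3)] -> total=2
Click 3 (0,4) count=0: revealed 9 new [(0,2) (0,3) (0,4) (1,2) (1,3) (1,4) (2,3) (2,4) (3,4)] -> total=11

Answer: 11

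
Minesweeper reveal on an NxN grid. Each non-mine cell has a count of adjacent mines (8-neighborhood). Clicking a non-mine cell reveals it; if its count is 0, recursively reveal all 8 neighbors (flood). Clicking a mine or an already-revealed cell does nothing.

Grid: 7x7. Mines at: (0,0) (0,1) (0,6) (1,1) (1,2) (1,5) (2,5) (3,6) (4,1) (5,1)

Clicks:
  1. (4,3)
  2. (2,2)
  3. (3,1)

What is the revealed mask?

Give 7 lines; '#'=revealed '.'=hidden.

Click 1 (4,3) count=0: revealed 22 new [(2,2) (2,3) (2,4) (3,2) (3,3) (3,4) (3,5) (4,2) (4,3) (4,4) (4,5) (4,6) (5,2) (5,3) (5,4) (5,5) (5,6) (6,2) (6,3) (6,4) (6,5) (6,6)] -> total=22
Click 2 (2,2) count=2: revealed 0 new [(none)] -> total=22
Click 3 (3,1) count=1: revealed 1 new [(3,1)] -> total=23

Answer: .......
.......
..###..
.#####.
..#####
..#####
..#####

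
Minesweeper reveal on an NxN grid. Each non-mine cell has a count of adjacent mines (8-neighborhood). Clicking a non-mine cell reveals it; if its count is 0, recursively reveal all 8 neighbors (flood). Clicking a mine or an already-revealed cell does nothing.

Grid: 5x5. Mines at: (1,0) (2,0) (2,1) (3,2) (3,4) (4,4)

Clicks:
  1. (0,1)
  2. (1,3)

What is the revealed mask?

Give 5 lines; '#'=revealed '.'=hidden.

Answer: .####
.####
..###
.....
.....

Derivation:
Click 1 (0,1) count=1: revealed 1 new [(0,1)] -> total=1
Click 2 (1,3) count=0: revealed 10 new [(0,2) (0,3) (0,4) (1,1) (1,2) (1,3) (1,4) (2,2) (2,3) (2,4)] -> total=11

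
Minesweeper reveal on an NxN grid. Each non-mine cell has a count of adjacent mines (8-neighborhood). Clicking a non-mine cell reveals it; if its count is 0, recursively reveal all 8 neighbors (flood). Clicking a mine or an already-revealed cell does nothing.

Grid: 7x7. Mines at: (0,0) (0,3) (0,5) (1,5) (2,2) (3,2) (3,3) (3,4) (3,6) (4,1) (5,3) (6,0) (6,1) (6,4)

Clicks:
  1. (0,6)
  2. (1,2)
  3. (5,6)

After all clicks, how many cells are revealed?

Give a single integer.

Click 1 (0,6) count=2: revealed 1 new [(0,6)] -> total=1
Click 2 (1,2) count=2: revealed 1 new [(1,2)] -> total=2
Click 3 (5,6) count=0: revealed 6 new [(4,5) (4,6) (5,5) (5,6) (6,5) (6,6)] -> total=8

Answer: 8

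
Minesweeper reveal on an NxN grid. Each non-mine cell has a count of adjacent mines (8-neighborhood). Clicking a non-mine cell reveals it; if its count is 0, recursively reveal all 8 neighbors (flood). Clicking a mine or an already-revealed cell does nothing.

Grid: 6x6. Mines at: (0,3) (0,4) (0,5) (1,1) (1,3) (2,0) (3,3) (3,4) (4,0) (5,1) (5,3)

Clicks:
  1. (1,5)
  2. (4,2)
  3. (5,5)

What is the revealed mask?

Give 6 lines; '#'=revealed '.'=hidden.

Answer: ......
.....#
......
......
..#.##
....##

Derivation:
Click 1 (1,5) count=2: revealed 1 new [(1,5)] -> total=1
Click 2 (4,2) count=3: revealed 1 new [(4,2)] -> total=2
Click 3 (5,5) count=0: revealed 4 new [(4,4) (4,5) (5,4) (5,5)] -> total=6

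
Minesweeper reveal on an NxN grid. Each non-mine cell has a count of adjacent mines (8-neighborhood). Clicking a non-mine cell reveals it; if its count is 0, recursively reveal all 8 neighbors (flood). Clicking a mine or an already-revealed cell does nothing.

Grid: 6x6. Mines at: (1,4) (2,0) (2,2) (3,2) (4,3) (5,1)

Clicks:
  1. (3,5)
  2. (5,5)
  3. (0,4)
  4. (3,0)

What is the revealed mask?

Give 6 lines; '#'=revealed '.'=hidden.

Click 1 (3,5) count=0: revealed 8 new [(2,4) (2,5) (3,4) (3,5) (4,4) (4,5) (5,4) (5,5)] -> total=8
Click 2 (5,5) count=0: revealed 0 new [(none)] -> total=8
Click 3 (0,4) count=1: revealed 1 new [(0,4)] -> total=9
Click 4 (3,0) count=1: revealed 1 new [(3,0)] -> total=10

Answer: ....#.
......
....##
#...##
....##
....##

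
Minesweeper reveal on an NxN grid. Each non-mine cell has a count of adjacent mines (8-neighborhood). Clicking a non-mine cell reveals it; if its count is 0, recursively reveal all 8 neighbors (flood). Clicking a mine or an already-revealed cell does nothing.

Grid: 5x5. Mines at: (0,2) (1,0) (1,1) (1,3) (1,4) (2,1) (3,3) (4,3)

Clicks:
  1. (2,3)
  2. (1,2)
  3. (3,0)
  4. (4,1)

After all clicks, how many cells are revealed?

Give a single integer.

Click 1 (2,3) count=3: revealed 1 new [(2,3)] -> total=1
Click 2 (1,2) count=4: revealed 1 new [(1,2)] -> total=2
Click 3 (3,0) count=1: revealed 1 new [(3,0)] -> total=3
Click 4 (4,1) count=0: revealed 5 new [(3,1) (3,2) (4,0) (4,1) (4,2)] -> total=8

Answer: 8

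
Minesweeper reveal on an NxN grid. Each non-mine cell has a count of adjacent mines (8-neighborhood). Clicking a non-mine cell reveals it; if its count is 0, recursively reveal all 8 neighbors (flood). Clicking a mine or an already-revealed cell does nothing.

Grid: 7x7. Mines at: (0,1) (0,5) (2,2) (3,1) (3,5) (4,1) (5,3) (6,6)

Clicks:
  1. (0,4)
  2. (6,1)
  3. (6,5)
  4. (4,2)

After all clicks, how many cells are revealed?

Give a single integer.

Click 1 (0,4) count=1: revealed 1 new [(0,4)] -> total=1
Click 2 (6,1) count=0: revealed 6 new [(5,0) (5,1) (5,2) (6,0) (6,1) (6,2)] -> total=7
Click 3 (6,5) count=1: revealed 1 new [(6,5)] -> total=8
Click 4 (4,2) count=3: revealed 1 new [(4,2)] -> total=9

Answer: 9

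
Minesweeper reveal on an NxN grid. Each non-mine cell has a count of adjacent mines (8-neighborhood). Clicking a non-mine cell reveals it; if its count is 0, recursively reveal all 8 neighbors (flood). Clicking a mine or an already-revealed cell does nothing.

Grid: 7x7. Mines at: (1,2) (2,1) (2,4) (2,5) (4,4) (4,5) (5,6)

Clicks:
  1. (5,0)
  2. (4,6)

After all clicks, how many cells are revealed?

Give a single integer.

Click 1 (5,0) count=0: revealed 20 new [(3,0) (3,1) (3,2) (3,3) (4,0) (4,1) (4,2) (4,3) (5,0) (5,1) (5,2) (5,3) (5,4) (5,5) (6,0) (6,1) (6,2) (6,3) (6,4) (6,5)] -> total=20
Click 2 (4,6) count=2: revealed 1 new [(4,6)] -> total=21

Answer: 21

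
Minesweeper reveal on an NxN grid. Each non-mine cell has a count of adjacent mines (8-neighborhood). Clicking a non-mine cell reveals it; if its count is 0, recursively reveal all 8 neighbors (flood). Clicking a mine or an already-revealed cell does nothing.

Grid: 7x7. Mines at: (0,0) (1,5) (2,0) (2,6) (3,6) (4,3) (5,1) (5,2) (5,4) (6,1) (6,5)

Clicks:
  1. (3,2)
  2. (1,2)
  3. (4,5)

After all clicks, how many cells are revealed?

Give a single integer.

Click 1 (3,2) count=1: revealed 1 new [(3,2)] -> total=1
Click 2 (1,2) count=0: revealed 15 new [(0,1) (0,2) (0,3) (0,4) (1,1) (1,2) (1,3) (1,4) (2,1) (2,2) (2,3) (2,4) (3,1) (3,3) (3,4)] -> total=16
Click 3 (4,5) count=2: revealed 1 new [(4,5)] -> total=17

Answer: 17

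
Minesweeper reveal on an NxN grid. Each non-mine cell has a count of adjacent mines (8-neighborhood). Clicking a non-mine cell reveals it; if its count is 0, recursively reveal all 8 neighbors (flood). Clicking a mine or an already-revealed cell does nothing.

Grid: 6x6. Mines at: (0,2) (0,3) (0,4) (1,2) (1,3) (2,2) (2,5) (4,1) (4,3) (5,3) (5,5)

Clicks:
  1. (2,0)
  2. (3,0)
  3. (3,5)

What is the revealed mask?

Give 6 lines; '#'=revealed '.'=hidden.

Answer: ##....
##....
##....
##...#
......
......

Derivation:
Click 1 (2,0) count=0: revealed 8 new [(0,0) (0,1) (1,0) (1,1) (2,0) (2,1) (3,0) (3,1)] -> total=8
Click 2 (3,0) count=1: revealed 0 new [(none)] -> total=8
Click 3 (3,5) count=1: revealed 1 new [(3,5)] -> total=9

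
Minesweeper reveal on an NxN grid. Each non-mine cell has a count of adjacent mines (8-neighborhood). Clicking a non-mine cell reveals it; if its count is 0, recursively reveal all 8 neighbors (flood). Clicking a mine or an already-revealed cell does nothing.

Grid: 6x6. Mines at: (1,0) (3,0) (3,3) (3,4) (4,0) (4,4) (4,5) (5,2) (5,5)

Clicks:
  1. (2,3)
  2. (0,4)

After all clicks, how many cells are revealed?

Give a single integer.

Click 1 (2,3) count=2: revealed 1 new [(2,3)] -> total=1
Click 2 (0,4) count=0: revealed 14 new [(0,1) (0,2) (0,3) (0,4) (0,5) (1,1) (1,2) (1,3) (1,4) (1,5) (2,1) (2,2) (2,4) (2,5)] -> total=15

Answer: 15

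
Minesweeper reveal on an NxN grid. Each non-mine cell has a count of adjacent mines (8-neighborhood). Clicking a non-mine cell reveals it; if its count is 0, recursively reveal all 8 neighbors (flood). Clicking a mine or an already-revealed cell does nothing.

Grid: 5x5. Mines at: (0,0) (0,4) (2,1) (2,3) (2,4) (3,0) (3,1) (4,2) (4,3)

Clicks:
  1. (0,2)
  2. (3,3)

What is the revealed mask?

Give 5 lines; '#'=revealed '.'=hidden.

Click 1 (0,2) count=0: revealed 6 new [(0,1) (0,2) (0,3) (1,1) (1,2) (1,3)] -> total=6
Click 2 (3,3) count=4: revealed 1 new [(3,3)] -> total=7

Answer: .###.
.###.
.....
...#.
.....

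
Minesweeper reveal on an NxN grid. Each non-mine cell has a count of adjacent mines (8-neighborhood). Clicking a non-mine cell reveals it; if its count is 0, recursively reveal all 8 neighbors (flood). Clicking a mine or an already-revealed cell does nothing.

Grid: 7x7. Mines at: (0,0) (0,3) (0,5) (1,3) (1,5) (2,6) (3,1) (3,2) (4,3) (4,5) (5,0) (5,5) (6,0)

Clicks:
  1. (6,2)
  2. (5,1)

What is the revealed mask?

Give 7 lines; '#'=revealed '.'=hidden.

Click 1 (6,2) count=0: revealed 8 new [(5,1) (5,2) (5,3) (5,4) (6,1) (6,2) (6,3) (6,4)] -> total=8
Click 2 (5,1) count=2: revealed 0 new [(none)] -> total=8

Answer: .......
.......
.......
.......
.......
.####..
.####..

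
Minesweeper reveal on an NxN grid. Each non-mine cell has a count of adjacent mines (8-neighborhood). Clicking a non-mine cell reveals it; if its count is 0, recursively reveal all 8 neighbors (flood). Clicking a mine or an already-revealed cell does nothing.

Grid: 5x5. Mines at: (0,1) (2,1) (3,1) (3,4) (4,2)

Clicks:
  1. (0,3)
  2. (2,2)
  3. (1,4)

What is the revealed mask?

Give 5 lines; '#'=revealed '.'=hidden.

Answer: ..###
..###
..###
.....
.....

Derivation:
Click 1 (0,3) count=0: revealed 9 new [(0,2) (0,3) (0,4) (1,2) (1,3) (1,4) (2,2) (2,3) (2,4)] -> total=9
Click 2 (2,2) count=2: revealed 0 new [(none)] -> total=9
Click 3 (1,4) count=0: revealed 0 new [(none)] -> total=9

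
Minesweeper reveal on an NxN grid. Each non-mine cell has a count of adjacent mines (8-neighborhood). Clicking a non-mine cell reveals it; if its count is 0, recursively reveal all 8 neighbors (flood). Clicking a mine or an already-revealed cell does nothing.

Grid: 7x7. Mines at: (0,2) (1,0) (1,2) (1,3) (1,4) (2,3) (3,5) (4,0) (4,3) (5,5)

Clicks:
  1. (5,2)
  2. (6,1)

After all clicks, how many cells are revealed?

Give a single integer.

Click 1 (5,2) count=1: revealed 1 new [(5,2)] -> total=1
Click 2 (6,1) count=0: revealed 9 new [(5,0) (5,1) (5,3) (5,4) (6,0) (6,1) (6,2) (6,3) (6,4)] -> total=10

Answer: 10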